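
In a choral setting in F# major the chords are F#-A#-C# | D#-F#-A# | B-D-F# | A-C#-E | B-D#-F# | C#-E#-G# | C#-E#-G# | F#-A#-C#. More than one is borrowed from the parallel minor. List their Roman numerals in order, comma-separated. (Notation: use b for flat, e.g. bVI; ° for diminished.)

iv, bIII

In F# major the diatonic chords are F#, G#m, A#m, B, C#, D#m, E#dim. F#–A#–C# = F#, D#–F#–A# = D#m, B–D#–F# = B and C#–E#–G# = C# are all diatonic. B–D–F# is not: scale degree 4 in F# major carries B (IV). In F# minor the chord on that degree is Bm, so here it functions as iv, borrowed from the parallel minor. A–C#–E doesn't fit — on degree 3 F# major would have A#m (iii). A is the degree-3 chord of F# minor, so it is the borrowed bIII.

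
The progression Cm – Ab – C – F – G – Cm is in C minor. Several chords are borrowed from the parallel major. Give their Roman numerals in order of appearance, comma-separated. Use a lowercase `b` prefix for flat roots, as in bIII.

I, IV

The diatonic triads in C minor (with V from harmonic minor) are Cm, Ddim, Eb, Fm, G, Ab, Bb. Cm, Ab and G all belong to that set. C (C–E–G) doesn't fit — on degree 1 C minor would have Cm (i). C is the degree-1 chord of C major, so it is the borrowed I. F (F–A–C) doesn't fit — on degree 4 C minor would have Fm (iv). F is the degree-4 chord of C major, so it is the borrowed IV.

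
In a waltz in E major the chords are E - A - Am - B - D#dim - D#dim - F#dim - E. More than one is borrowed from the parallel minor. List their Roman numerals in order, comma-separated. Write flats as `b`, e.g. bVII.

iv, ii°

E major has the diatonic set E, F#m, G#m, A, B, C#m, D#dim. Of the given chords, E, A, B and D#dim are diatonic. Am (A–C–E) doesn't fit — on degree 4 E major would have A (IV). Am is the degree-4 chord of E minor, so it is the borrowed iv. F#dim (F#–A–C) is not: scale degree 2 in E major carries F#m (ii). In E minor the chord on that degree is F#dim, so here it functions as ii°, borrowed from the parallel minor.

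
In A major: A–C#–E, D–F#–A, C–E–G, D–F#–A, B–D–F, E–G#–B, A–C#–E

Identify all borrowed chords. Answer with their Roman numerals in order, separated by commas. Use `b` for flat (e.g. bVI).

The diatonic triads in A major are A, Bm, C#m, D, E, F#m, G#dim. A–C#–E = A, D–F#–A = D and E–G#–B = E are all diatonic. But C–E–G is foreign: the diatonic iii on degree 3 is C#m, whereas C comes from A minor. It is labeled bIII. B–D–F doesn't fit — on degree 2 A major would have Bm (ii). Bdim is the degree-2 chord of A minor, so it is the borrowed ii°.

bIII, ii°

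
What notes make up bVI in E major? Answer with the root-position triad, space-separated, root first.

bVI is built on the lowered scale degree 6. In E major degree 6 is C#; lowered it becomes C. Stacking thirds in E minor on C gives C–E–G.

C E G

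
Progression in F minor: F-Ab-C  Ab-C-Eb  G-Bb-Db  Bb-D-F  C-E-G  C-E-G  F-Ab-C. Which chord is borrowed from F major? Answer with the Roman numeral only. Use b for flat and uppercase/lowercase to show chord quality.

The diatonic triads in F minor (with V from harmonic minor) are Fm, Gdim, Ab, Bbm, C, Db, Eb. Of the given chords, F–Ab–C = Fm, Ab–C–Eb = Ab, G–Bb–Db = Gdim and C–E–G = C are diatonic. Bb–D–F is not: scale degree 4 in F minor carries Bbm (iv). In F major the chord on that degree is Bb, so here it functions as IV, borrowed from the parallel major.

IV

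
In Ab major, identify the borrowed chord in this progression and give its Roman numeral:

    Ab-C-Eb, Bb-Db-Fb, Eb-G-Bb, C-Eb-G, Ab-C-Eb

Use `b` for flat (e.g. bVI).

ii°

In Ab major the diatonic chords are Ab, Bbm, Cm, Db, Eb, Fm, Gdim. Of the given chords, Ab–C–Eb = Ab, Eb–G–Bb = Eb and C–Eb–G = Cm are diatonic. But Bb–Db–Fb is foreign: the diatonic ii on degree 2 is Bbm, whereas Bbdim comes from Ab minor. It is labeled ii°.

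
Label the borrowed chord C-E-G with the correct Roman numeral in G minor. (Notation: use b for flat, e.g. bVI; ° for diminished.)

C is scale degree 4 in G minor. The diatonic chord on degree 4 would be Cm (iv), but C–E–G is the major chord from G major. As a borrowed chord it is labeled IV.

IV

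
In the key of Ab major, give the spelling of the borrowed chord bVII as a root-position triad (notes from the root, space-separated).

Gb Bb Db

bVII is built on the lowered scale degree 7. In Ab major degree 7 is G; lowered it becomes Gb. Building the major chord from the parallel minor on Gb: Gb–Bb–Db.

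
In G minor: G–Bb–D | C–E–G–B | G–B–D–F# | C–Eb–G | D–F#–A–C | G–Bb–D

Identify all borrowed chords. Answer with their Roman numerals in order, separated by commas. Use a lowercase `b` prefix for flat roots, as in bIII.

G minor has the diatonic set Gm, Adim, Bb, Cm, D, Eb, F (with V from harmonic minor). G–Bb–D = Gm, C–Eb–G = Cm and D–F#–A–C = D7 all belong to that set. C–E–G–B is not: scale degree 4 in G minor carries Cm (iv). In G major the chord on that degree is Cmaj7, so here it functions as IVmaj7, borrowed from the parallel major. G–B–D–F# doesn't fit — on degree 1 G minor would have Gm (i). Gmaj7 is the degree-1 chord of G major, so it is the borrowed Imaj7.

IVmaj7, Imaj7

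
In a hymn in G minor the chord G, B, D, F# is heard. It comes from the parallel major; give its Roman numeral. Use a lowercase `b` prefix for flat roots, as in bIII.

Imaj7

G is scale degree 1 in G minor. G–B–D–F# is a major-seventh chord — the form found in G major, not the diatonic i (Gm). Borrowed into G minor it is written Imaj7.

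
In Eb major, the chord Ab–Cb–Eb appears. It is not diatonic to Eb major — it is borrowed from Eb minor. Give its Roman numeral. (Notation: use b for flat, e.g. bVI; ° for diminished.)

iv

The root Ab is the diatonic 4th degree of Eb major; the borrowing shows in the chord quality. Ab–Cb–Eb is a minor chord — the form found in Eb minor, not the diatonic IV (Ab). Borrowed into Eb major it is written iv.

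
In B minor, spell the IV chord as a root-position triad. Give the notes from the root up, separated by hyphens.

The root, E, is scale degree 4 — the same note in B minor and B major; only the chord quality changes. Building the major chord from the parallel major on E: E–G#–B.

E-G#-B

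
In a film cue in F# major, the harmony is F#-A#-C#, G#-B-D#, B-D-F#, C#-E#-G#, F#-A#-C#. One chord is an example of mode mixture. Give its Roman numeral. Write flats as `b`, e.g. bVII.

In F# major the diatonic chords are F#, G#m, A#m, B, C#, D#m, E#dim. Of the given chords, F#–A#–C# = F#, G#–B–D# = G#m and C#–E#–G# = C# are diatonic. B–D–F# doesn't fit — on degree 4 F# major would have B (IV). Bm is the degree-4 chord of F# minor, so it is the borrowed iv.

iv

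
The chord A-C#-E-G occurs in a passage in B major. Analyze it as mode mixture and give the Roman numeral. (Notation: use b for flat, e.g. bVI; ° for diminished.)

bVII7

In B major scale degree 7 is A#; A is its lowered form, from B minor. The diatonic chord on degree 7 would be A#dim (vii°), but A–C#–E–G is the dominant-seventh chord from B minor. As a borrowed chord it is labeled bVII7.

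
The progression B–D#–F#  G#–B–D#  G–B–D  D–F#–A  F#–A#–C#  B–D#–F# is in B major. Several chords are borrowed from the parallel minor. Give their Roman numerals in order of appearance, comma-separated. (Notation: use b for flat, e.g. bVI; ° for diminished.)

bVI, bIII

In B major the diatonic chords are B, C#m, D#m, E, F#, G#m, A#dim. Of the given chords, B–D#–F# = B, G#–B–D# = G#m and F#–A#–C# = F# are diatonic. G–B–D is not: scale degree 6 in B major carries G#m (vi). In B minor the chord on that degree is G, so here it functions as bVI, borrowed from the parallel minor. But D–F#–A is foreign: the diatonic iii on degree 3 is D#m, whereas D comes from B minor. It is labeled bIII.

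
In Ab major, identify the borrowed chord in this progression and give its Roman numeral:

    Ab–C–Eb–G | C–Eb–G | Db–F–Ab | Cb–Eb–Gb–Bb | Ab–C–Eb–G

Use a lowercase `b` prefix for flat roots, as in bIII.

The diatonic triads in Ab major are Ab, Bbm, Cm, Db, Eb, Fm, Gdim. Of the given chords, Ab–C–Eb–G = Abmaj7, C–Eb–G = Cm and Db–F–Ab = Db are diatonic. Cb–Eb–Gb–Bb is not: scale degree 3 in Ab major carries Cm (iii). In Ab minor the chord on that degree is Cbmaj7, so here it functions as bIIImaj7, borrowed from the parallel minor.

bIIImaj7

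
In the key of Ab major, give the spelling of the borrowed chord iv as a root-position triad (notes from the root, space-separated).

Db Fb Ab

iv is built on scale degree 4, which is Db in both Ab major and its parallel. Building the minor chord from the parallel minor on Db: Db–Fb–Ab.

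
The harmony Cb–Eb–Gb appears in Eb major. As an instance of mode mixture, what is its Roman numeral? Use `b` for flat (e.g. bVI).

bVI

The root Cb is the lowered 6th scale degree — diatonically Eb major has C there. The diatonic chord on degree 6 would be Cm (vi), but Cb–Eb–Gb is the major chord from Eb minor. As a borrowed chord it is labeled bVI.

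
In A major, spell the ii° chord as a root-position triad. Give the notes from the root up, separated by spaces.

B D F

The root, B, is scale degree 2 — the same note in A major and A minor; only the chord quality changes. Stacking thirds in A minor on B gives B–D–F.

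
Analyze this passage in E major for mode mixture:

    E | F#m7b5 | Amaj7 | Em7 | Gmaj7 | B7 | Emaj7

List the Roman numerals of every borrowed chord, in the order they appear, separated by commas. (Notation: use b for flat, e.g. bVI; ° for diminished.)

In E major the diatonic chords are E, F#m, G#m, A, B, C#m, D#dim. E, Amaj7, B7 and Emaj7 are all diatonic. F#m7b5 (F#–A–C–E) doesn't fit — on degree 2 E major would have F#m (ii). F#m7b5 is the degree-2 chord of E minor, so it is the borrowed iiø7. But Em7 (E–G–B–D) is foreign: the diatonic I on degree 1 is E, whereas Em7 comes from E minor. It is labeled i7. But Gmaj7 (G–B–D–F#) is foreign: the diatonic iii on degree 3 is G#m, whereas Gmaj7 comes from E minor. It is labeled bIIImaj7.

iiø7, i7, bIIImaj7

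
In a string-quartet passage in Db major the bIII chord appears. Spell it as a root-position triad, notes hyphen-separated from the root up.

Fb-Ab-Cb

bIII is built on the lowered scale degree 3. In Db major degree 3 is F; lowered it becomes Fb. In Db minor the chord on Fb is Fb–Ab–Cb.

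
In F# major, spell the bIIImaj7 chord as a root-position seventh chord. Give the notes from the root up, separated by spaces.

A C# E G#

bIIImaj7 is built on the lowered scale degree 3. In F# major degree 3 is A#; lowered it becomes A. Building the major-seventh chord from the parallel minor on A: A–C#–E–G#.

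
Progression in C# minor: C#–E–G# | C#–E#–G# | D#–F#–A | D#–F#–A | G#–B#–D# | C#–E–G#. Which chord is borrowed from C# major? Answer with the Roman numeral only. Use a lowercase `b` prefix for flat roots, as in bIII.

In C# minor (with V from harmonic minor) the diatonic chords are C#m, D#dim, E, F#m, G#, A, B. Of the given chords, C#–E–G# = C#m, D#–F#–A = D#dim and G#–B#–D# = G# are diatonic. C#–E#–G# is not: scale degree 1 in C# minor carries C#m (i). In C# major the chord on that degree is C#, so here it functions as I, borrowed from the parallel major.

I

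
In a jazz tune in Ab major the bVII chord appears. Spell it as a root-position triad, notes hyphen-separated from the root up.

Gb-Bb-Db

bVII is built on the lowered scale degree 7. In Ab major degree 7 is G; lowered it becomes Gb. Stacking thirds in Ab minor on Gb gives Gb–Bb–Db.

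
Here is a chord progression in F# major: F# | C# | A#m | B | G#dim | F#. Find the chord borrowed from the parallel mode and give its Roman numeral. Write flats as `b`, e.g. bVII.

The diatonic triads in F# major are F#, G#m, A#m, B, C#, D#m, E#dim. F#, C#, A#m and B all belong to that set. G#dim (G#–B–D) doesn't fit — on degree 2 F# major would have G#m (ii). G#dim is the degree-2 chord of F# minor, so it is the borrowed ii°.

ii°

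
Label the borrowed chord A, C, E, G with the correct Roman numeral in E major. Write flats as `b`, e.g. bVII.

iv7

The root A is the diatonic 4th degree of E major; the borrowing shows in the chord quality. Diatonically E major has A (IV) on that degree; A–C–E–G is instead the minor-seventh chord native to E minor, so it takes the label iv7.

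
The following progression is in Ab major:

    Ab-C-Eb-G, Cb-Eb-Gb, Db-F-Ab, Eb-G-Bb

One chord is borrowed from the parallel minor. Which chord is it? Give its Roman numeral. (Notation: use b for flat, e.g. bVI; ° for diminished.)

The diatonic triads in Ab major are Ab, Bbm, Cm, Db, Eb, Fm, Gdim. Of the given chords, Ab–C–Eb–G = Abmaj7, Db–F–Ab = Db and Eb–G–Bb = Eb are diatonic. Cb–Eb–Gb is not: scale degree 3 in Ab major carries Cm (iii). In Ab minor the chord on that degree is Cb, so here it functions as bIII, borrowed from the parallel minor.

bIII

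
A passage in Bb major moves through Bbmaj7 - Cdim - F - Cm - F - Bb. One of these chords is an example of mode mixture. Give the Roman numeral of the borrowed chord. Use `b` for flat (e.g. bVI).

The diatonic triads in Bb major are Bb, Cm, Dm, Eb, F, Gm, Adim. Of the given chords, Bbmaj7, F, Cm and Bb are diatonic. But Cdim (C–Eb–Gb) is foreign: the diatonic ii on degree 2 is Cm, whereas Cdim comes from Bb minor. It is labeled ii°.

ii°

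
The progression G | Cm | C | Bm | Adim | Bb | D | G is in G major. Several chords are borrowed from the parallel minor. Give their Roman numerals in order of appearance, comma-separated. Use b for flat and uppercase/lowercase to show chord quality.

iv, ii°, bIII

G major has the diatonic set G, Am, Bm, C, D, Em, F#dim. G, C, Bm and D are all diatonic. Cm (C–Eb–G) is not: scale degree 4 in G major carries C (IV). In G minor the chord on that degree is Cm, so here it functions as iv, borrowed from the parallel minor. Adim (A–C–Eb) doesn't fit — on degree 2 G major would have Am (ii). Adim is the degree-2 chord of G minor, so it is the borrowed ii°. Bb (Bb–D–F) is not: scale degree 3 in G major carries Bm (iii). In G minor the chord on that degree is Bb, so here it functions as bIII, borrowed from the parallel minor.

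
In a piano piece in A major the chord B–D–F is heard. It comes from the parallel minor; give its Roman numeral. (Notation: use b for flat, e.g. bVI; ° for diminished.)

ii°

B is scale degree 2 in A major. Diatonically A major has Bm (ii) on that degree; B–D–F is instead the diminished chord native to A minor, so it takes the label ii°.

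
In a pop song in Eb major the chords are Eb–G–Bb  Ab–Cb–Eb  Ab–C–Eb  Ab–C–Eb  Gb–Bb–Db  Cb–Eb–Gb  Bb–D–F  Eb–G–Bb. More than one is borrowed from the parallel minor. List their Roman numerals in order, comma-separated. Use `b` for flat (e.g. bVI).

The diatonic triads in Eb major are Eb, Fm, Gm, Ab, Bb, Cm, Ddim. Eb–G–Bb = Eb, Ab–C–Eb = Ab and Bb–D–F = Bb all belong to that set. Ab–Cb–Eb is not: scale degree 4 in Eb major carries Ab (IV). In Eb minor the chord on that degree is Abm, so here it functions as iv, borrowed from the parallel minor. Gb–Bb–Db is not: scale degree 3 in Eb major carries Gm (iii). In Eb minor the chord on that degree is Gb, so here it functions as bIII, borrowed from the parallel minor. Cb–Eb–Gb is not: scale degree 6 in Eb major carries Cm (vi). In Eb minor the chord on that degree is Cb, so here it functions as bVI, borrowed from the parallel minor.

iv, bIII, bVI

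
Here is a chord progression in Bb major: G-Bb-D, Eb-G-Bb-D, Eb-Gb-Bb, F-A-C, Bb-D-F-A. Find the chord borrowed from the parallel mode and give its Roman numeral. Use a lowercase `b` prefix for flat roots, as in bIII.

iv

In Bb major the diatonic chords are Bb, Cm, Dm, Eb, F, Gm, Adim. G–Bb–D = Gm, Eb–G–Bb–D = Ebmaj7, F–A–C = F and Bb–D–F–A = Bbmaj7 all belong to that set. But Eb–Gb–Bb is foreign: the diatonic IV on degree 4 is Eb, whereas Ebm comes from Bb minor. It is labeled iv.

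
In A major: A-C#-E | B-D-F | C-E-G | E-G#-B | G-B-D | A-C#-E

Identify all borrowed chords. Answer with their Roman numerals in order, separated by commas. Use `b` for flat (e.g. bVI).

A major has the diatonic set A, Bm, C#m, D, E, F#m, G#dim. Of the given chords, A–C#–E = A and E–G#–B = E are diatonic. B–D–F doesn't fit — on degree 2 A major would have Bm (ii). Bdim is the degree-2 chord of A minor, so it is the borrowed ii°. But C–E–G is foreign: the diatonic iii on degree 3 is C#m, whereas C comes from A minor. It is labeled bIII. G–B–D doesn't fit — on degree 7 A major would have G#dim (vii°). G is the degree-7 chord of A minor, so it is the borrowed bVII.

ii°, bIII, bVII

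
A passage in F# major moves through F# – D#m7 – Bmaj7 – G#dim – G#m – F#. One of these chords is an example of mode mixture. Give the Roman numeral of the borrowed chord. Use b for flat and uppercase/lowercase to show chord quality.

In F# major the diatonic chords are F#, G#m, A#m, B, C#, D#m, E#dim. F#, D#m7, Bmaj7 and G#m all belong to that set. G#dim (G#–B–D) is not: scale degree 2 in F# major carries G#m (ii). In F# minor the chord on that degree is G#dim, so here it functions as ii°, borrowed from the parallel minor.

ii°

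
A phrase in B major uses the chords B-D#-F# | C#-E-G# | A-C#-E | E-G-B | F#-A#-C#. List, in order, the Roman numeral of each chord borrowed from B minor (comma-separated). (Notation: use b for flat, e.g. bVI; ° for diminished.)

bVII, iv

In B major the diatonic chords are B, C#m, D#m, E, F#, G#m, A#dim. B–D#–F# = B, C#–E–G# = C#m and F#–A#–C# = F# are all diatonic. A–C#–E is not: scale degree 7 in B major carries A#dim (vii°). In B minor the chord on that degree is A, so here it functions as bVII, borrowed from the parallel minor. E–G–B doesn't fit — on degree 4 B major would have E (IV). Em is the degree-4 chord of B minor, so it is the borrowed iv.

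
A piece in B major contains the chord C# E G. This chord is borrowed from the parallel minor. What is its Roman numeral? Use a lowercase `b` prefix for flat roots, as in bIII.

C# is scale degree 2 in B major. The diatonic chord on degree 2 would be C#m (ii), but C#–E–G is the diminished chord from B minor. As a borrowed chord it is labeled ii°.

ii°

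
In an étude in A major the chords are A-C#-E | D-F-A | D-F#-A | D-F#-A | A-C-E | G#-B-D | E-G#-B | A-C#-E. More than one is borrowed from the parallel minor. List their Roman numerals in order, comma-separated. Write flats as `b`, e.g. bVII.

iv, i

A major has the diatonic set A, Bm, C#m, D, E, F#m, G#dim. A–C#–E = A, D–F#–A = D, G#–B–D = G#dim and E–G#–B = E all belong to that set. D–F–A is not: scale degree 4 in A major carries D (IV). In A minor the chord on that degree is Dm, so here it functions as iv, borrowed from the parallel minor. A–C–E is not: scale degree 1 in A major carries A (I). In A minor the chord on that degree is Am, so here it functions as i, borrowed from the parallel minor.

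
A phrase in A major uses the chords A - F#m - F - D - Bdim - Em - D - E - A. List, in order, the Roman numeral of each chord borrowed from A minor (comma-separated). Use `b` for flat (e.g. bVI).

In A major the diatonic chords are A, Bm, C#m, D, E, F#m, G#dim. A, F#m, D and E all belong to that set. But F (F–A–C) is foreign: the diatonic vi on degree 6 is F#m, whereas F comes from A minor. It is labeled bVI. Bdim (B–D–F) doesn't fit — on degree 2 A major would have Bm (ii). Bdim is the degree-2 chord of A minor, so it is the borrowed ii°. Em (E–G–B) is not: scale degree 5 in A major carries E (V). In A minor the chord on that degree is Em, so here it functions as v, borrowed from the parallel minor.

bVI, ii°, v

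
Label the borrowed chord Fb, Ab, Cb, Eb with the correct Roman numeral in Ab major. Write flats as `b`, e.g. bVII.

In Ab major scale degree 6 is F; Fb is its lowered form, from Ab minor. The diatonic chord on degree 6 would be Fm (vi), but Fb–Ab–Cb–Eb is the major-seventh chord from Ab minor. As a borrowed chord it is labeled bVImaj7.

bVImaj7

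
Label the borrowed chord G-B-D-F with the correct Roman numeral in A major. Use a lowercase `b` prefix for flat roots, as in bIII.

bVII7

In A major scale degree 7 is G#; G is its lowered form, from A minor. G–B–D–F is a dominant-seventh chord — the form found in A minor, not the diatonic vii° (G#dim). Borrowed into A major it is written bVII7.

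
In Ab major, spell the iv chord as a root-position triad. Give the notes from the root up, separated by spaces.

Db Fb Ab

The root, Db, is scale degree 4 — the same note in Ab major and Ab minor; only the chord quality changes. Building the minor chord from the parallel minor on Db: Db–Fb–Ab.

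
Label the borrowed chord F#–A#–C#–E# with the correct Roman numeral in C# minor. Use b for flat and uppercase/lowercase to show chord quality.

F# is scale degree 4 in C# minor. F#–A#–C#–E# is a major-seventh chord — the form found in C# major, not the diatonic iv (F#m). Borrowed into C# minor it is written IVmaj7.

IVmaj7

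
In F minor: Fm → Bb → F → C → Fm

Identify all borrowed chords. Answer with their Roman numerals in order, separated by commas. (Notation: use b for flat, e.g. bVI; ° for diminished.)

F minor has the diatonic set Fm, Gdim, Ab, Bbm, C, Db, Eb (with V from harmonic minor). Of the given chords, Fm and C are diatonic. But Bb (Bb–D–F) is foreign: the diatonic iv on degree 4 is Bbm, whereas Bb comes from F major. It is labeled IV. F (F–A–C) doesn't fit — on degree 1 F minor would have Fm (i). F is the degree-1 chord of F major, so it is the borrowed I.

IV, I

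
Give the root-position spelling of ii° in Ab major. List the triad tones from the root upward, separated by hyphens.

ii° is built on scale degree 2, which is Bb in both Ab major and its parallel. In Ab minor the chord on Bb is Bb–Db–Fb.

Bb-Db-Fb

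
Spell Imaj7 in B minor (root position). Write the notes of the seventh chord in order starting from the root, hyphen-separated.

Imaj7 is built on scale degree 1, which is B in both B minor and its parallel. Building the major-seventh chord from the parallel major on B: B–D#–F#–A#.

B-D#-F#-A#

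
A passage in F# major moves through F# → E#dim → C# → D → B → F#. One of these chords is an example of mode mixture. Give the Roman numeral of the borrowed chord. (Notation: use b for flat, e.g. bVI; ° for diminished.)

In F# major the diatonic chords are F#, G#m, A#m, B, C#, D#m, E#dim. Of the given chords, F#, E#dim, C# and B are diatonic. D (D–F#–A) is not: scale degree 6 in F# major carries D#m (vi). In F# minor the chord on that degree is D, so here it functions as bVI, borrowed from the parallel minor.

bVI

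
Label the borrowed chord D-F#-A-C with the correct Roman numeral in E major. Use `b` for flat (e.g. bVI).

bVII7

In E major scale degree 7 is D#; D is its lowered form, from E minor. D–F#–A–C is a dominant-seventh chord — the form found in E minor, not the diatonic vii° (D#dim). Borrowed into E major it is written bVII7.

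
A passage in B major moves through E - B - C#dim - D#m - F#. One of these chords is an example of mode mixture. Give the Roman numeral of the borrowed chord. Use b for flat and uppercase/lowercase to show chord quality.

B major has the diatonic set B, C#m, D#m, E, F#, G#m, A#dim. Of the given chords, E, B, D#m and F# are diatonic. C#dim (C#–E–G) doesn't fit — on degree 2 B major would have C#m (ii). C#dim is the degree-2 chord of B minor, so it is the borrowed ii°.

ii°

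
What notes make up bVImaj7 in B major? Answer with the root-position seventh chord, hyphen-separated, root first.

G-B-D-F#

Scale degree 6 in B major is G#. bVImaj7 uses the lowered form, G, taken from B minor. Stacking thirds in B minor on G gives G–B–D–F#.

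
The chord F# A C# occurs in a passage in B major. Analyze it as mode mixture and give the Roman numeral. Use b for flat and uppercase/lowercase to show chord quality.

v

The root F# is the diatonic 5th degree of B major; the borrowing shows in the chord quality. F#–A–C# is a minor chord — the form found in B minor, not the diatonic V (F#). Borrowed into B major it is written v.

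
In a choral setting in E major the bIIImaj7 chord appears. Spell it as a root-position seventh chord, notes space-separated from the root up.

Scale degree 3 in E major is G#. bIIImaj7 uses the lowered form, G, taken from E minor. In E minor the chord on G is G–B–D–F#.

G B D F#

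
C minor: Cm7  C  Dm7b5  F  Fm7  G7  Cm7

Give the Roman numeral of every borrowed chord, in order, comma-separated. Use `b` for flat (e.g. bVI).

I, IV

The diatonic triads in C minor (with V from harmonic minor) are Cm, Ddim, Eb, Fm, G, Ab, Bb. Of the given chords, Cm7, Dm7b5, Fm7 and G7 are diatonic. But C (C–E–G) is foreign: the diatonic i on degree 1 is Cm, whereas C comes from C major. It is labeled I. But F (F–A–C) is foreign: the diatonic iv on degree 4 is Fm, whereas F comes from C major. It is labeled IV.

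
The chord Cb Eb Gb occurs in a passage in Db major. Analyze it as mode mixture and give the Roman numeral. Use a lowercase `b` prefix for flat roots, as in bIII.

bVII

The root Cb is the lowered 7th scale degree — diatonically Db major has C there. Diatonically Db major has Cdim (vii°) on that degree; Cb–Eb–Gb is instead the major chord native to Db minor, so it takes the label bVII.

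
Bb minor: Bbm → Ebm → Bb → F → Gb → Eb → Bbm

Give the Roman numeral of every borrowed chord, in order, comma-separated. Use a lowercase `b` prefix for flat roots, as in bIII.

I, IV

Bb minor has the diatonic set Bbm, Cdim, Db, Ebm, F, Gb, Ab (with V from harmonic minor). Bbm, Ebm, F and Gb all belong to that set. Bb (Bb–D–F) is not: scale degree 1 in Bb minor carries Bbm (i). In Bb major the chord on that degree is Bb, so here it functions as I, borrowed from the parallel major. Eb (Eb–G–Bb) doesn't fit — on degree 4 Bb minor would have Ebm (iv). Eb is the degree-4 chord of Bb major, so it is the borrowed IV.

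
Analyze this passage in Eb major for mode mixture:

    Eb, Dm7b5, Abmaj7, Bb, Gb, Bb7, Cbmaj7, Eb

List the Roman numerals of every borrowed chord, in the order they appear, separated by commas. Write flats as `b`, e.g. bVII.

Eb major has the diatonic set Eb, Fm, Gm, Ab, Bb, Cm, Ddim. Eb, Dm7b5, Abmaj7, Bb and Bb7 are all diatonic. Gb (Gb–Bb–Db) doesn't fit — on degree 3 Eb major would have Gm (iii). Gb is the degree-3 chord of Eb minor, so it is the borrowed bIII. Cbmaj7 (Cb–Eb–Gb–Bb) doesn't fit — on degree 6 Eb major would have Cm (vi). Cbmaj7 is the degree-6 chord of Eb minor, so it is the borrowed bVImaj7.

bIII, bVImaj7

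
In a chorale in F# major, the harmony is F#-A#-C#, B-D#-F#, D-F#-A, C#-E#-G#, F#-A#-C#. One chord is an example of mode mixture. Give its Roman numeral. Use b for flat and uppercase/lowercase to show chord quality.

F# major has the diatonic set F#, G#m, A#m, B, C#, D#m, E#dim. F#–A#–C# = F#, B–D#–F# = B and C#–E#–G# = C# all belong to that set. D–F#–A doesn't fit — on degree 6 F# major would have D#m (vi). D is the degree-6 chord of F# minor, so it is the borrowed bVI.

bVI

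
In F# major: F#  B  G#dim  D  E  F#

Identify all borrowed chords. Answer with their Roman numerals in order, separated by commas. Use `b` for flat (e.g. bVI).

ii°, bVI, bVII

The diatonic triads in F# major are F#, G#m, A#m, B, C#, D#m, E#dim. Of the given chords, F# and B are diatonic. G#dim (G#–B–D) doesn't fit — on degree 2 F# major would have G#m (ii). G#dim is the degree-2 chord of F# minor, so it is the borrowed ii°. D (D–F#–A) doesn't fit — on degree 6 F# major would have D#m (vi). D is the degree-6 chord of F# minor, so it is the borrowed bVI. E (E–G#–B) doesn't fit — on degree 7 F# major would have E#dim (vii°). E is the degree-7 chord of F# minor, so it is the borrowed bVII.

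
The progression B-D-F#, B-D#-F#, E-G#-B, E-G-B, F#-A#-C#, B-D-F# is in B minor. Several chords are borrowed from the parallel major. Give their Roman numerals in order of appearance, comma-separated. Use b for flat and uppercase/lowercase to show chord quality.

I, IV

The diatonic triads in B minor (with V from harmonic minor) are Bm, C#dim, D, Em, F#, G, A. Of the given chords, B–D–F# = Bm, E–G–B = Em and F#–A#–C# = F# are diatonic. But B–D#–F# is foreign: the diatonic i on degree 1 is Bm, whereas B comes from B major. It is labeled I. But E–G#–B is foreign: the diatonic iv on degree 4 is Em, whereas E comes from B major. It is labeled IV.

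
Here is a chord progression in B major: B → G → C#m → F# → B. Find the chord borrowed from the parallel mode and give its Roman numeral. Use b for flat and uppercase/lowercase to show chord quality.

B major has the diatonic set B, C#m, D#m, E, F#, G#m, A#dim. B, C#m and F# all belong to that set. But G (G–B–D) is foreign: the diatonic vi on degree 6 is G#m, whereas G comes from B minor. It is labeled bVI.

bVI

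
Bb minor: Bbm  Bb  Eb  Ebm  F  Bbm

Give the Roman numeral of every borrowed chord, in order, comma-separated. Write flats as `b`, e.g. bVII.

I, IV

In Bb minor (with V from harmonic minor) the diatonic chords are Bbm, Cdim, Db, Ebm, F, Gb, Ab. Of the given chords, Bbm, Ebm and F are diatonic. Bb (Bb–D–F) doesn't fit — on degree 1 Bb minor would have Bbm (i). Bb is the degree-1 chord of Bb major, so it is the borrowed I. Eb (Eb–G–Bb) is not: scale degree 4 in Bb minor carries Ebm (iv). In Bb major the chord on that degree is Eb, so here it functions as IV, borrowed from the parallel major.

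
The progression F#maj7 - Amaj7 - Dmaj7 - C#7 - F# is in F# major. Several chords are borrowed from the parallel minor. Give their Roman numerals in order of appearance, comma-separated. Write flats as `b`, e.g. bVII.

bIIImaj7, bVImaj7

The diatonic triads in F# major are F#, G#m, A#m, B, C#, D#m, E#dim. F#maj7, C#7 and F# all belong to that set. Amaj7 (A–C#–E–G#) doesn't fit — on degree 3 F# major would have A#m (iii). Amaj7 is the degree-3 chord of F# minor, so it is the borrowed bIIImaj7. Dmaj7 (D–F#–A–C#) doesn't fit — on degree 6 F# major would have D#m (vi). Dmaj7 is the degree-6 chord of F# minor, so it is the borrowed bVImaj7.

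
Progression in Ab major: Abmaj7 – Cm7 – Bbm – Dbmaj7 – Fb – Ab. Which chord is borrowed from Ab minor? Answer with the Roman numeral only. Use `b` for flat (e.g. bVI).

bVI

Ab major has the diatonic set Ab, Bbm, Cm, Db, Eb, Fm, Gdim. Abmaj7, Cm7, Bbm, Dbmaj7 and Ab are all diatonic. Fb (Fb–Ab–Cb) is not: scale degree 6 in Ab major carries Fm (vi). In Ab minor the chord on that degree is Fb, so here it functions as bVI, borrowed from the parallel minor.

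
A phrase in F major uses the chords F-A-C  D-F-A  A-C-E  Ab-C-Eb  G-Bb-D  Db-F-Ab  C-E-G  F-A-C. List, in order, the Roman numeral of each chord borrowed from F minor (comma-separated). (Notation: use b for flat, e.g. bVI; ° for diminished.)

bIII, bVI

F major has the diatonic set F, Gm, Am, Bb, C, Dm, Edim. Of the given chords, F–A–C = F, D–F–A = Dm, A–C–E = Am, G–Bb–D = Gm and C–E–G = C are diatonic. Ab–C–Eb is not: scale degree 3 in F major carries Am (iii). In F minor the chord on that degree is Ab, so here it functions as bIII, borrowed from the parallel minor. Db–F–Ab doesn't fit — on degree 6 F major would have Dm (vi). Db is the degree-6 chord of F minor, so it is the borrowed bVI.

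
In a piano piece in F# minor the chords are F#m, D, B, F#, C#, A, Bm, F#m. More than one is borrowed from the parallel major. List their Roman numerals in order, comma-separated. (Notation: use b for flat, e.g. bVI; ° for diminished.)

The diatonic triads in F# minor (with V from harmonic minor) are F#m, G#dim, A, Bm, C#, D, E. F#m, D, C#, A and Bm are all diatonic. But B (B–D#–F#) is foreign: the diatonic iv on degree 4 is Bm, whereas B comes from F# major. It is labeled IV. F# (F#–A#–C#) is not: scale degree 1 in F# minor carries F#m (i). In F# major the chord on that degree is F#, so here it functions as I, borrowed from the parallel major.

IV, I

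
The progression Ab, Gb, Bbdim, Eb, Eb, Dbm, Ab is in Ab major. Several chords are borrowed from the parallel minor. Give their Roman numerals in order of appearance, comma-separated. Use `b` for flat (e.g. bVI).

The diatonic triads in Ab major are Ab, Bbm, Cm, Db, Eb, Fm, Gdim. Ab and Eb both belong to that set. But Gb (Gb–Bb–Db) is foreign: the diatonic vii° on degree 7 is Gdim, whereas Gb comes from Ab minor. It is labeled bVII. But Bbdim (Bb–Db–Fb) is foreign: the diatonic ii on degree 2 is Bbm, whereas Bbdim comes from Ab minor. It is labeled ii°. But Dbm (Db–Fb–Ab) is foreign: the diatonic IV on degree 4 is Db, whereas Dbm comes from Ab minor. It is labeled iv.

bVII, ii°, iv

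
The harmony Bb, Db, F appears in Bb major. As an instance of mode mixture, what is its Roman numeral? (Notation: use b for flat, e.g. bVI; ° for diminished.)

i

The root Bb is the diatonic 1st degree of Bb major; the borrowing shows in the chord quality. Bb–Db–F is a minor chord — the form found in Bb minor, not the diatonic I (Bb). Borrowed into Bb major it is written i.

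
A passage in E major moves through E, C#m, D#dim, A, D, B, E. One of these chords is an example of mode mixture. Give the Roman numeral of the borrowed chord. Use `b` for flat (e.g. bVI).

bVII

E major has the diatonic set E, F#m, G#m, A, B, C#m, D#dim. Of the given chords, E, C#m, D#dim, A and B are diatonic. D (D–F#–A) is not: scale degree 7 in E major carries D#dim (vii°). In E minor the chord on that degree is D, so here it functions as bVII, borrowed from the parallel minor.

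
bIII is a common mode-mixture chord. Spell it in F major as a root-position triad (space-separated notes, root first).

Ab C Eb

Scale degree 3 in F major is A. bIII uses the lowered form, Ab, taken from F minor. Building the major chord from the parallel minor on Ab: Ab–C–Eb.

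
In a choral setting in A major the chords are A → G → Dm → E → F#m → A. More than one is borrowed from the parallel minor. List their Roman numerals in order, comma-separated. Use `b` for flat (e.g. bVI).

The diatonic triads in A major are A, Bm, C#m, D, E, F#m, G#dim. A, E and F#m are all diatonic. But G (G–B–D) is foreign: the diatonic vii° on degree 7 is G#dim, whereas G comes from A minor. It is labeled bVII. Dm (D–F–A) is not: scale degree 4 in A major carries D (IV). In A minor the chord on that degree is Dm, so here it functions as iv, borrowed from the parallel minor.

bVII, iv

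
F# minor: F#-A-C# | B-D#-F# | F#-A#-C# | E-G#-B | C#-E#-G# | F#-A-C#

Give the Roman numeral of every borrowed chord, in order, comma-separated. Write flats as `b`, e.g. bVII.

In F# minor (with V from harmonic minor) the diatonic chords are F#m, G#dim, A, Bm, C#, D, E. F#–A–C# = F#m, E–G#–B = E and C#–E#–G# = C# all belong to that set. But B–D#–F# is foreign: the diatonic iv on degree 4 is Bm, whereas B comes from F# major. It is labeled IV. But F#–A#–C# is foreign: the diatonic i on degree 1 is F#m, whereas F# comes from F# major. It is labeled I.

IV, I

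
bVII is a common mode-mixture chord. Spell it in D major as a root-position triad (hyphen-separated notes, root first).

bVII is built on the lowered scale degree 7. In D major degree 7 is C#; lowered it becomes C. Stacking thirds in D minor on C gives C–E–G.

C-E-G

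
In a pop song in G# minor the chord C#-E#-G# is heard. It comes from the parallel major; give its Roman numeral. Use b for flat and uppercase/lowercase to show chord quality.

The root C# is the diatonic 4th degree of G# minor; the borrowing shows in the chord quality. The diatonic chord on degree 4 would be C#m (iv), but C#–E#–G# is the major chord from G# major. As a borrowed chord it is labeled IV.

IV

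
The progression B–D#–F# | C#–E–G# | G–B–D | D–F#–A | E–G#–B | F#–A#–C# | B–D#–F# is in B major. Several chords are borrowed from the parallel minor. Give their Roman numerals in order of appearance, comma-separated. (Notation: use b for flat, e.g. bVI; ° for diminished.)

bVI, bIII

B major has the diatonic set B, C#m, D#m, E, F#, G#m, A#dim. B–D#–F# = B, C#–E–G# = C#m, E–G#–B = E and F#–A#–C# = F# all belong to that set. G–B–D is not: scale degree 6 in B major carries G#m (vi). In B minor the chord on that degree is G, so here it functions as bVI, borrowed from the parallel minor. But D–F#–A is foreign: the diatonic iii on degree 3 is D#m, whereas D comes from B minor. It is labeled bIII.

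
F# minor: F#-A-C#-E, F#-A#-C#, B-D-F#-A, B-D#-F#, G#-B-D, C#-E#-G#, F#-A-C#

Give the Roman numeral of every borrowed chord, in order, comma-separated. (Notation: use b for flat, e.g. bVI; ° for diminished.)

F# minor has the diatonic set F#m, G#dim, A, Bm, C#, D, E (with V from harmonic minor). F#–A–C#–E = F#m7, B–D–F#–A = Bm7, G#–B–D = G#dim, C#–E#–G# = C# and F#–A–C# = F#m all belong to that set. F#–A#–C# doesn't fit — on degree 1 F# minor would have F#m (i). F# is the degree-1 chord of F# major, so it is the borrowed I. But B–D#–F# is foreign: the diatonic iv on degree 4 is Bm, whereas B comes from F# major. It is labeled IV.

I, IV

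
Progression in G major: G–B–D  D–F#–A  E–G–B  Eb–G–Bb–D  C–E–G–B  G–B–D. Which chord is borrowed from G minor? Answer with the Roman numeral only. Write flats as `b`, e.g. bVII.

bVImaj7

G major has the diatonic set G, Am, Bm, C, D, Em, F#dim. G–B–D = G, D–F#–A = D, E–G–B = Em and C–E–G–B = Cmaj7 all belong to that set. But Eb–G–Bb–D is foreign: the diatonic vi on degree 6 is Em, whereas Ebmaj7 comes from G minor. It is labeled bVImaj7.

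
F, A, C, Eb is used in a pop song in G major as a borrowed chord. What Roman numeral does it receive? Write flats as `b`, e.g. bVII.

bVII7

F is the lowered form of scale degree 7 in G major (the diatonic degree 7 is F#). Diatonically G major has F#dim (vii°) on that degree; F–A–C–Eb is instead the dominant-seventh chord native to G minor, so it takes the label bVII7.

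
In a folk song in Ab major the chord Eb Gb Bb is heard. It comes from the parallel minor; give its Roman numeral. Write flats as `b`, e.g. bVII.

Eb is scale degree 5 in Ab major. Diatonically Ab major has Eb (V) on that degree; Eb–Gb–Bb is instead the minor chord native to Ab minor, so it takes the label v.

v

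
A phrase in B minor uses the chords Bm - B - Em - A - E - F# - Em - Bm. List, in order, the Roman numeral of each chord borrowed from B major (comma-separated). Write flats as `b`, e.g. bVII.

I, IV

The diatonic triads in B minor (with V from harmonic minor) are Bm, C#dim, D, Em, F#, G, A. Bm, Em, A and F# all belong to that set. B (B–D#–F#) doesn't fit — on degree 1 B minor would have Bm (i). B is the degree-1 chord of B major, so it is the borrowed I. E (E–G#–B) doesn't fit — on degree 4 B minor would have Em (iv). E is the degree-4 chord of B major, so it is the borrowed IV.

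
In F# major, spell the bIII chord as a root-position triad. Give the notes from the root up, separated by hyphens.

A-C#-E

Scale degree 3 in F# major is A#. bIII uses the lowered form, A, taken from F# minor. In F# minor the chord on A is A–C#–E.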